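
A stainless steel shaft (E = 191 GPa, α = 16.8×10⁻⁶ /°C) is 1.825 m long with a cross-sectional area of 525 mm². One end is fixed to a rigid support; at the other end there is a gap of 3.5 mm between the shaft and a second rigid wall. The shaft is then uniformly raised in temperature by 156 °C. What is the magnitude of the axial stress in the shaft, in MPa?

Unrestrained expansion: δ_free = αΔT L = 16.8×10⁻⁶ × 156 × 1825 = 4.783 mm.
This exceeds the 3.5 mm gap, so the wall pushes back. The portion of expansion that must be recovered elastically is δ_free − gap = 4.783 − 3.5 = 1.283 mm.
So σ = E(δ_free − g)/L = 191×10³ × 1.283/1825 = 134.3 MPa.

σ ≈ 134 MPa (compressive)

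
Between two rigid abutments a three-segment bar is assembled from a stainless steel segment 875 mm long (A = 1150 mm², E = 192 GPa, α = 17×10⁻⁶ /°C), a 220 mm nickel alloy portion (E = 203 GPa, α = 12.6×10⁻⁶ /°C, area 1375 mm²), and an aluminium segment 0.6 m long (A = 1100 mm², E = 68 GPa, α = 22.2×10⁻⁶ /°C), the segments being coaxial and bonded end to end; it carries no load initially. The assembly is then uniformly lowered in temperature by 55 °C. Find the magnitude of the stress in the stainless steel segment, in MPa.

With the walls removed the bar would change length by δ_free = Σ αᵢΔT Lᵢ = 17×10⁻⁶×55×875 + 12.6×10⁻⁶×55×220 + 22.2×10⁻⁶×55×600 = 1.703 mm.
The rigid supports impose zero overall length change; the single axial force P common to all segments must satisfy P Σ Lᵢ/(AᵢEᵢ) = δ_free.
The series flexibility is Σ Lᵢ/(AᵢEᵢ) = 875/(1150×192×10³) + 220/(1375×203×10³) + 600/(1100×68×10³) = 1.277×10⁻⁵ mm/N.
So P = 1.703 / 1.277×10⁻⁵ = 133.3 kN, tensile.
σ_{stainless steel} = P / A = 133300 / 1150 = 116 MPa.

σ ≈ 116 MPa (tensile)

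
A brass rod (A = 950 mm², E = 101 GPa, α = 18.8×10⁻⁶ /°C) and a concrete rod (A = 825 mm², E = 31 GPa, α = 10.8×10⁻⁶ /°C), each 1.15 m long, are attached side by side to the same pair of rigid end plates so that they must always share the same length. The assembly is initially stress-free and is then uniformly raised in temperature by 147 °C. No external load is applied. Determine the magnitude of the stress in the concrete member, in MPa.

σ ≈ 28.8 MPa (tensile)

Equilibrium of a rigid end plate with no external load gives equal and opposite internal forces ±P in the two members. Since α_{brass} > α_{concrete}, heating drives the brass into compression and the concrete into tension.
Equating the net (thermal + elastic) strains gives |α₁ − α₂|·ΔT = P·[1/(A₁E₁) + 1/(A₂E₂)].
|α₁ − α₂|·ΔT = 8×10⁻⁶ × 147 = 0.001176.
1/(A₁E₁) + 1/(A₂E₂) = 1/(950×101×10³) + 1/(825×31×10³) = 4.952×10⁻⁸ N⁻¹.
P = 0.001176 / 4.952×10⁻⁸ = 23750 N = 23.75 kN.
σ_{concrete} = P/A₂ = 23750/825 = 28.78 MPa, tensile.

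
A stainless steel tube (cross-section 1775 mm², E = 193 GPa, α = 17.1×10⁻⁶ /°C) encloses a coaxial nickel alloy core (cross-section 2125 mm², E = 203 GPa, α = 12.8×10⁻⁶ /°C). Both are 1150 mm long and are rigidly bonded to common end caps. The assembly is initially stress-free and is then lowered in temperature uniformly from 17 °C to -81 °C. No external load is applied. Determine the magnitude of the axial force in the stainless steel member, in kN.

Equilibrium of a rigid end plate with no external load gives equal and opposite internal forces ±P in the two members. Since α_{stainless steel} > α_{nickel alloy}, cooling drives the stainless steel into tension and the nickel alloy into compression.
Equating the net (thermal + elastic) strains gives |α₁ − α₂|·ΔT = P·[1/(A₁E₁) + 1/(A₂E₂)].
|α₁ − α₂|·ΔT = 4.3×10⁻⁶ × 98 = 0.0004214.
1/(A₁E₁) + 1/(A₂E₂) = 1/(1775×193×10³) + 1/(2125×203×10³) = 5.237×10⁻⁹ N⁻¹.
So P = 0.0004214 / 5.237×10⁻⁹ = 80.46 kN.

P ≈ 80.5 kN (tensile in the stainless steel)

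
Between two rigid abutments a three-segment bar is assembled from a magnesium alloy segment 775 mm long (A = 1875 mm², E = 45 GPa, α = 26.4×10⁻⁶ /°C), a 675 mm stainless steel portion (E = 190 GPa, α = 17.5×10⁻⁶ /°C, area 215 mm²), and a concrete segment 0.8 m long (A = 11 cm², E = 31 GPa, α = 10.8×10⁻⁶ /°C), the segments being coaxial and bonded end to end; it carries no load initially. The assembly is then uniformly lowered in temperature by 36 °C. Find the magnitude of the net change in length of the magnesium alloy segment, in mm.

Free thermal contraction of the whole bar: Σ αᵢΔT Lᵢ = 26.4×10⁻⁶×36×775 + 17.5×10⁻⁶×36×675 + 10.8×10⁻⁶×36×800 = 1.473 mm.
Since the ends are fixed, an axial force P builds up, equal in every segment, with P · Σ Lᵢ/(AᵢEᵢ) = δ_free.
Σ Lᵢ/(AᵢEᵢ) = 775/(1875×45×10³) + 675/(215×190×10³) + 800/(1100×31×10³) = 4.917×10⁻⁵ mm/N.
Hence P = δ_free / Σ(L/AE) = 1.473/4.917×10⁻⁵ = 29.95 kN (tensile).
For the magnesium alloy segment, free thermal change = 26.4×10⁻⁶×36×775 = 0.7366 mm and elastic change from P = 29950×775/(1875×45×10³) = 0.2751 mm; these oppose, so the net change is 0.461 mm (segment shortens).

|ΔL| ≈ 0.461 mm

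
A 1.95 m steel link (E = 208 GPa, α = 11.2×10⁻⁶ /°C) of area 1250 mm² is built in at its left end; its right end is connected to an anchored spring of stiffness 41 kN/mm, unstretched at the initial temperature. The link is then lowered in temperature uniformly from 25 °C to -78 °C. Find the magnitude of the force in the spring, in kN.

Free thermal contraction: δ_free = αΔT L = 11.2×10⁻⁶ × 103 × 1950 = 2.25 mm.
Let P be the tensile force in the spring. The link extends elastically by PL/(AE) and the spring stretches by P/k; together these equal δ_free.
P [ L/(AE) + 1/k ] = δ_free → P [ 1950/(1250×208×10³) + 1/(41×10³) ] = 2.25.
P = 2.25 / 3.189×10⁻⁵ = 70540 N.

P ≈ 70.5 kN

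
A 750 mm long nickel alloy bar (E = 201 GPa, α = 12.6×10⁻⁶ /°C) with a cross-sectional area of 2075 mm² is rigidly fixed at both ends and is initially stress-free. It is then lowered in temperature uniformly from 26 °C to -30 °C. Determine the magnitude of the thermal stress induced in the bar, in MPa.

Because both ends are immovable the net strain is zero, and the suppressed thermal strain is αΔT = 12.6×10⁻⁶ × 56 = 705.6×10⁻⁶.
σ = EαΔT = 201×10³ × 12.6×10⁻⁶ × 56 = 141.8 MPa (tensile; the bar is trying to contract).

σ ≈ 142 MPa (tensile)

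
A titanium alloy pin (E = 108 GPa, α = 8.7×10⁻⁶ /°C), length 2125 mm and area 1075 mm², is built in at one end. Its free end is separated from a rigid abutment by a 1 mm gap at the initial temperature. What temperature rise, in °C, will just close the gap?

ΔT ≈ 54.1 °C

The gap closes when αΔT L = 1 mm, since the pin is still unstressed at that instant.
ΔT = 1 / (8.7×10⁻⁶ × 2125) = 54.09 °C.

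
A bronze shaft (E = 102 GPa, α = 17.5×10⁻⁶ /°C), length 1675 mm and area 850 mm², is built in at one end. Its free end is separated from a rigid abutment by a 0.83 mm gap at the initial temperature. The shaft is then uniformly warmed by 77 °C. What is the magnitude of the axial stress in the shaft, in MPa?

σ ≈ 86.9 MPa (compressive)

Unrestrained expansion: δ_free = αΔT L = 17.5×10⁻⁶ × 77 × 1675 = 2.257 mm.
After closing the 0.83 mm clearance, 2.257 − 0.83 = 1.427 mm of expansion remains to be suppressed by the wall.
So σ = E(δ_free − g)/L = 102×10³ × 1.427/1675 = 86.9 MPa.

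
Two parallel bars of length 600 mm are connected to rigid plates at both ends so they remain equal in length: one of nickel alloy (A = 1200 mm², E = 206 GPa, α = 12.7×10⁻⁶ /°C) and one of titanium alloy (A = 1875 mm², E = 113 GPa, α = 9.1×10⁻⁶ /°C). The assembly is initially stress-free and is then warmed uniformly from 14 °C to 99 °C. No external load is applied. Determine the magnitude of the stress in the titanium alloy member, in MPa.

σ ≈ 18.6 MPa (tensile)

Equilibrium of a rigid end plate with no external load gives equal and opposite internal forces ±P in the two members. Since α_{nickel alloy} > α_{titanium alloy}, heating drives the nickel alloy into compression and the titanium alloy into tension.
Equating the net (thermal + elastic) strains gives |α₁ − α₂|·ΔT = P·[1/(A₁E₁) + 1/(A₂E₂)].
|α₁ − α₂|·ΔT = 3.6×10⁻⁶ × 85 = 0.000306.
1/(A₁E₁) + 1/(A₂E₂) = 1/(1200×206×10³) + 1/(1875×113×10³) = 8.765×10⁻⁹ N⁻¹.
So P = 0.000306 / 8.765×10⁻⁹ = 34.91 kN.
σ_{titanium alloy} = P/A₂ = 34910/1875 = 18.62 MPa, tensile.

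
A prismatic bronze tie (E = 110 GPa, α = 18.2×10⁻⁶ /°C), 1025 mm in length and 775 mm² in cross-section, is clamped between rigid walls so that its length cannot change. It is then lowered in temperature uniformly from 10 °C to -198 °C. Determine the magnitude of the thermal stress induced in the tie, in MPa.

Because both ends are immovable the net strain is zero, and the suppressed thermal strain is αΔT = 18.2×10⁻⁶ × 208 = 3785.6×10⁻⁶.
σ = EαΔT = 110×10³ × 18.2×10⁻⁶ × 208 = 416.4 MPa (tensile; the tie is trying to contract).

σ ≈ 416 MPa (tensile)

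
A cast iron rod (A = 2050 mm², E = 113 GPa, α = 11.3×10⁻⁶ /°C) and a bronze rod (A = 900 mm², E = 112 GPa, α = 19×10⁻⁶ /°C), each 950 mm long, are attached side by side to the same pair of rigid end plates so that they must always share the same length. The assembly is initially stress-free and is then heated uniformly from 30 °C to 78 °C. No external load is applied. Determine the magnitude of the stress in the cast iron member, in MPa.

σ ≈ 12.7 MPa (tensile)

Both members must finish at the same length. With the larger α, the bronze tends to over-expand; the plates restrain it, putting the bronze in compression and the cast iron in tension. With no external load the two internal forces are equal and opposite, magnitude P.
Setting the final lengths equal and cancelling L: (α₁ − α₂)ΔT = P/(A₁E₁) + P/(A₂E₂).
|α₁ − α₂|·ΔT = 7.7×10⁻⁶ × 48 = 0.0003696.
1/(A₁E₁) + 1/(A₂E₂) = 1/(2050×113×10³) + 1/(900×112×10³) = 1.424×10⁻⁸ N⁻¹.
P = 0.0003696 / 1.424×10⁻⁸ = 25960 N = 25.96 kN.
σ_{cast iron} = P/A₁ = 25960/2050 = 12.66 MPa, tensile.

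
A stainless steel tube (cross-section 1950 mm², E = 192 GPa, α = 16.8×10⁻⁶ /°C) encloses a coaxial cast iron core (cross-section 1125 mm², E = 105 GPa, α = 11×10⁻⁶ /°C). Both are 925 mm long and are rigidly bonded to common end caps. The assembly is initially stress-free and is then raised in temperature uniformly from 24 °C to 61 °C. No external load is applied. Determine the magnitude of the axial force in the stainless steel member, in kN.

P ≈ 19.3 kN (compressive in the stainless steel)

Both members must finish at the same length. With the larger α, the stainless steel tends to over-expand; the plates restrain it, putting the stainless steel in compression and the cast iron in tension. With no external load the two internal forces are equal and opposite, magnitude P.
Compatibility of the two members (thermal + elastic change equal): (α₁ − α₂)ΔT = P·[1/(A₁E₁) + 1/(A₂E₂)].
|α₁ − α₂|·ΔT = 5.8×10⁻⁶ × 37 = 0.0002146.
1/(A₁E₁) + 1/(A₂E₂) = 1/(1950×192×10³) + 1/(1125×105×10³) = 1.114×10⁻⁸ N⁻¹.
P = 0.0002146 / 1.114×10⁻⁸ = 19270 N = 19.27 kN.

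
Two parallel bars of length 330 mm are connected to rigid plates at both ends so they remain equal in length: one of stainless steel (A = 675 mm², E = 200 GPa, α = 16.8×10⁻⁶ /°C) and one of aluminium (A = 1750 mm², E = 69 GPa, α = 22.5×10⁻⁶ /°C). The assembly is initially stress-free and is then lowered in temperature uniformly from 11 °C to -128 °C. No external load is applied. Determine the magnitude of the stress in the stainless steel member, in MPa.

σ ≈ 74.8 MPa (compressive)

The aluminium has the larger α, so on cooling it would change length more than the stainless steel if both were free. The rigid plates force a common final length, so the aluminium is put into tension and the stainless steel into compression, with equal and opposite forces P (no external load).
Setting the final lengths equal and cancelling L: (α₁ − α₂)ΔT = P/(A₁E₁) + P/(A₂E₂).
|α₁ − α₂|·ΔT = 5.7×10⁻⁶ × 139 = 0.0007923.
1/(A₁E₁) + 1/(A₂E₂) = 1/(675×200×10³) + 1/(1750×69×10³) = 1.569×10⁻⁸ N⁻¹.
So P = 0.0007923 / 1.569×10⁻⁸ = 50.5 kN.
σ_{stainless steel} = P/A₁ = 50500/675 = 74.82 MPa, compressive.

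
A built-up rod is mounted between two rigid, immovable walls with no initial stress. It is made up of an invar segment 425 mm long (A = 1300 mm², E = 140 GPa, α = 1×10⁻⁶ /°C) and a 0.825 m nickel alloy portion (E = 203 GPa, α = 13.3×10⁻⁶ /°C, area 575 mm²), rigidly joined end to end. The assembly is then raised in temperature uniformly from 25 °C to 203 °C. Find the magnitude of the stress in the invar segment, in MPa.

σ ≈ 166 MPa (compressive)

If the supports were absent, the total length change would be Σ αᵢΔT Lᵢ = 1×10⁻⁶×178×425 + 13.3×10⁻⁶×178×825 = 2.029 mm.
The rigid supports impose zero overall length change; the single axial force P common to all segments must satisfy P Σ Lᵢ/(AᵢEᵢ) = δ_free.
Σ Lᵢ/(AᵢEᵢ) = 425/(1300×140×10³) + 825/(575×203×10³) = 9.403×10⁻⁶ mm/N.
Hence P = δ_free / Σ(L/AE) = 2.029/9.403×10⁻⁶ = 215.8 kN (compressive).
σ_{invar} = P / A = 215800 / 1300 = 166 MPa.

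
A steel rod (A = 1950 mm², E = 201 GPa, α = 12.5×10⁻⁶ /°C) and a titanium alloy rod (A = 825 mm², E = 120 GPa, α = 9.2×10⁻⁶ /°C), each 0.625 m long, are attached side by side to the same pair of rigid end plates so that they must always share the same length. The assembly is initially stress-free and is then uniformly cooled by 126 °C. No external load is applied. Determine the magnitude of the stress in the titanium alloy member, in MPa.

σ ≈ 39.8 MPa (compressive)

Both members must finish at the same length. With the larger α, the steel tends to over-contract; the plates restrain it, putting the steel in tension and the titanium alloy in compression. With no external load the two internal forces are equal and opposite, magnitude P.
Setting the final lengths equal and cancelling L: (α₁ − α₂)ΔT = P/(A₁E₁) + P/(A₂E₂).
|α₁ − α₂|·ΔT = 3.3×10⁻⁶ × 126 = 0.0004158.
1/(A₁E₁) + 1/(A₂E₂) = 1/(1950×201×10³) + 1/(825×120×10³) = 1.265×10⁻⁸ N⁻¹.
So P = 0.0004158 / 1.265×10⁻⁸ = 32.86 kN.
σ_{titanium alloy} = P/A₂ = 32860/825 = 39.83 MPa, compressive.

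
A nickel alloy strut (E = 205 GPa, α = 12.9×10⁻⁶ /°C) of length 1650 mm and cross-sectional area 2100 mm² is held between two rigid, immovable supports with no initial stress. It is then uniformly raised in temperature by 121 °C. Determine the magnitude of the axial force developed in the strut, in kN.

Full restraint means ε = 0, so the stress is σ = EαΔT = 205×10³ × 12.9×10⁻⁶ × 121 = 320 MPa.
Axial force P = σA = 320 × 2100 = 672000 N = 672 kN, compressive.

P ≈ 672 kN (compressive)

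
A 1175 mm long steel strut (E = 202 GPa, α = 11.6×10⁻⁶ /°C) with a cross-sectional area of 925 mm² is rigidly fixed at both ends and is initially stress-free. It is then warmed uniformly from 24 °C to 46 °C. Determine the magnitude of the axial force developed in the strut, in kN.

The ends cannot move, so σ = EαΔT = 202×10³ × 11.6×10⁻⁶ × 22 = 51.55 MPa.
Then P = σA = 51.55 × 925 mm² = 47.68 kN, compressive.

P ≈ 47.7 kN (compressive)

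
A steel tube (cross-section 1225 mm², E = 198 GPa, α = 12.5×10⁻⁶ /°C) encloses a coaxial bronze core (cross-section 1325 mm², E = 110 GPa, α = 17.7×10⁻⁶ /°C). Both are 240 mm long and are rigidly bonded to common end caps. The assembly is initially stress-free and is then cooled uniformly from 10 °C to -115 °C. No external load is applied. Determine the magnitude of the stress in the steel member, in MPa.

Equilibrium of a rigid end plate with no external load gives equal and opposite internal forces ±P in the two members. Since α_{bronze} > α_{steel}, cooling drives the bronze into tension and the steel into compression.
Compatibility of the two members (thermal + elastic change equal): (α₁ − α₂)ΔT = P·[1/(A₁E₁) + 1/(A₂E₂)].
|α₁ − α₂|·ΔT = 5.2×10⁻⁶ × 125 = 0.00065.
1/(A₁E₁) + 1/(A₂E₂) = 1/(1225×198×10³) + 1/(1325×110×10³) = 1.098×10⁻⁸ N⁻¹.
So P = 0.00065 / 1.098×10⁻⁸ = 59.18 kN.
σ_{steel} = P/A₁ = 59180/1225 = 48.31 MPa, compressive.

σ ≈ 48.3 MPa (compressive)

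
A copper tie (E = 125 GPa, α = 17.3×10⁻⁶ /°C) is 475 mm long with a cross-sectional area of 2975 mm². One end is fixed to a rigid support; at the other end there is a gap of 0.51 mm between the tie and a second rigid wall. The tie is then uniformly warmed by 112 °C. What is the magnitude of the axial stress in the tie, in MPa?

σ ≈ 108 MPa (compressive)

Unrestrained expansion: δ_free = αΔT L = 17.3×10⁻⁶ × 112 × 475 = 0.9204 mm.
After closing the 0.51 mm clearance, 0.9204 − 0.51 = 0.4104 mm of expansion remains to be suppressed by the wall.
That suppressed elongation corresponds to σ = E·Δ/L = 125×10³ × 0.4104/475 = 108 MPa.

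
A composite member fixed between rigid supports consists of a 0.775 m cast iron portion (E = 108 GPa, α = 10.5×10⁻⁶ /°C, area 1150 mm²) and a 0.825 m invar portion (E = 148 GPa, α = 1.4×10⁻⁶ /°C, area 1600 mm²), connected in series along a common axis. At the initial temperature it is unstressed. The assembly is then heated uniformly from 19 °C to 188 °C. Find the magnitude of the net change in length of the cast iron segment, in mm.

|ΔL| ≈ 0.367 mm

With the walls removed the bar would change length by δ_free = Σ αᵢΔT Lᵢ = 10.5×10⁻⁶×169×775 + 1.4×10⁻⁶×169×825 = 1.57 mm.
Since the ends are fixed, an axial force P builds up, equal in every segment, with P · Σ Lᵢ/(AᵢEᵢ) = δ_free.
Σ Lᵢ/(AᵢEᵢ) = 775/(1150×108×10³) + 825/(1600×148×10³) = 9.724×10⁻⁶ mm/N.
P = 1.57 / 9.724×10⁻⁶ = 161500 N = 161.5 kN, compressive.
For the cast iron segment, free thermal change = 10.5×10⁻⁶×169×775 = 1.375 mm and elastic change from P = 161500×775/(1150×108×10³) = 1.008 mm; these oppose, so the net change is 0.367 mm (segment lengthens).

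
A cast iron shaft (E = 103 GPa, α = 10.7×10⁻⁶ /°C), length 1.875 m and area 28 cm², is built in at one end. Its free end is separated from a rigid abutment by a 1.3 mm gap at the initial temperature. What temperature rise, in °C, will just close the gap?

ΔT ≈ 64.8 °C

Contact occurs when the free expansion equals the gap: αΔT L = 1.3 mm.
ΔT = 1.3 / (10.7×10⁻⁶ × 1875) = 64.8 °C.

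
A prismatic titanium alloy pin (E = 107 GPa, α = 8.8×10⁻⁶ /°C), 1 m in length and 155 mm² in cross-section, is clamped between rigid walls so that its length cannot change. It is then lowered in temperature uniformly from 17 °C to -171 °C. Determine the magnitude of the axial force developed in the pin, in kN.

P ≈ 27.4 kN (tensile)

Full restraint means ε = 0, so the stress is σ = EαΔT = 107×10³ × 8.8×10⁻⁶ × 188 = 177 MPa.
Then P = σA = 177 × 155 mm² = 27.44 kN, tensile.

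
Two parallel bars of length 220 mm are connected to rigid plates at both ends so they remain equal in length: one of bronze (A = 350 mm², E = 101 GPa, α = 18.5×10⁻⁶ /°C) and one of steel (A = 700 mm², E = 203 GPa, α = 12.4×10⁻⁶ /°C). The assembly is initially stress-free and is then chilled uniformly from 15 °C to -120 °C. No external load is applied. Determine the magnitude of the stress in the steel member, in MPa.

σ ≈ 33.3 MPa (compressive)

The bronze has the larger α, so on cooling it would change length more than the steel if both were free. The rigid plates force a common final length, so the bronze is put into tension and the steel into compression, with equal and opposite forces P (no external load).
Compatibility of the two members (thermal + elastic change equal): (α₁ − α₂)ΔT = P·[1/(A₁E₁) + 1/(A₂E₂)].
|α₁ − α₂|·ΔT = 6.1×10⁻⁶ × 135 = 0.0008235.
1/(A₁E₁) + 1/(A₂E₂) = 1/(350×101×10³) + 1/(700×203×10³) = 3.533×10⁻⁸ N⁻¹.
So P = 0.0008235 / 3.533×10⁻⁸ = 23.31 kN.
σ_{steel} = P/A₂ = 23310/700 = 33.3 MPa, compressive.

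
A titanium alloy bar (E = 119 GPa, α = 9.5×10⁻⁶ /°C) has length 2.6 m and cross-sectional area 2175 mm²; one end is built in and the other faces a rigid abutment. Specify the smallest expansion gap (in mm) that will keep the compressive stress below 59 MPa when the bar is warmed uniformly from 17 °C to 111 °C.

g ≈ 1.03 mm

Free expansion if unrestrained: δ_free = αΔT L = 9.5×10⁻⁶ × 94 × 2600 = 2.322 mm.
A stress of 59 MPa corresponds to the wall pushing the bar back by σL/E = 59×2600/(119×10³) = 1.289 mm.
So the gap has to take up the difference, g_min = δ_free − σL/E = 2.322 − 1.289 = 1.033 mm.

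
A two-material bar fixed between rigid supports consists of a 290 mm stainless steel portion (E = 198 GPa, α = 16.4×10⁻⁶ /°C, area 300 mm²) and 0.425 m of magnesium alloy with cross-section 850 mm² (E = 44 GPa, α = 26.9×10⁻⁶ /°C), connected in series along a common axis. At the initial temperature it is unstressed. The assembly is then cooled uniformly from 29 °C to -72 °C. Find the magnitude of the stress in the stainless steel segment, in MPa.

With the walls removed the bar would change length by δ_free = Σ αᵢΔT Lᵢ = 16.4×10⁻⁶×101×290 + 26.9×10⁻⁶×101×425 = 1.635 mm.
Since the ends are fixed, an axial force P builds up, equal in every segment, with P · Σ Lᵢ/(AᵢEᵢ) = δ_free.
The series flexibility is Σ Lᵢ/(AᵢEᵢ) = 290/(300×198×10³) + 425/(850×44×10³) = 1.625×10⁻⁵ mm/N.
P = 1.635 / 1.625×10⁻⁵ = 100600 N = 100.6 kN, tensile.
σ_{stainless steel} = P / A = 100600 / 300 = 335.5 MPa.

σ ≈ 335 MPa (tensile)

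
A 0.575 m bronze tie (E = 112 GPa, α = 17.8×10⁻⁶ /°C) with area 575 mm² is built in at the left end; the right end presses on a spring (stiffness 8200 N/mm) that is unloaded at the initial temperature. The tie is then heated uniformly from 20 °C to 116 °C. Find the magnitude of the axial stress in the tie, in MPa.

The unrestrained thermal change is αΔT L = 17.8×10⁻⁶ × 96 × 575 = 0.9826 mm.
With a force P in the spring, the elastic change of the tie is PL/(AE) and that of the spring is P/k; compatibility requires their sum to equal δ_free.
So P = δ_free / [L/(AE) + 1/k] = 0.9826 / [ 575/(575×112×10³) + 1/(8200) ].
P = 0.9826 / 0.0001309 = 7507 N.
σ = P/A = 7507/575 = 13.06 MPa.

σ ≈ 13.1 MPa (compressive)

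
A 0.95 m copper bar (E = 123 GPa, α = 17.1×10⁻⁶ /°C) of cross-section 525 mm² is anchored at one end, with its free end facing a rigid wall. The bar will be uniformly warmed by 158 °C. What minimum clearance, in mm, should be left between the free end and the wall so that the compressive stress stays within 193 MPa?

g ≈ 1.08 mm

Free expansion if unrestrained: δ_free = αΔT L = 17.1×10⁻⁶ × 158 × 950 = 2.567 mm.
At the allowable stress the elastic shortening the wall may impose is σL/E = 193 × 950 / (123×10³) = 1.491 mm.
The gap must absorb the remainder: g_min = 2.567 − 1.491 = 1.076 mm.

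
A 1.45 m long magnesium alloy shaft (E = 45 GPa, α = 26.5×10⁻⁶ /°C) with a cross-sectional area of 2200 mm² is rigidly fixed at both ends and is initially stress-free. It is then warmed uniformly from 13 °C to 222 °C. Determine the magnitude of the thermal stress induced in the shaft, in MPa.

Because both ends are immovable the net strain is zero, and the suppressed thermal strain is αΔT = 26.5×10⁻⁶ × 209 = 5538.5×10⁻⁶.
Hence σ = E·αΔT = 45×10³ × 5538.5×10⁻⁶ = 249.2 MPa, compressive.

σ ≈ 249 MPa (compressive)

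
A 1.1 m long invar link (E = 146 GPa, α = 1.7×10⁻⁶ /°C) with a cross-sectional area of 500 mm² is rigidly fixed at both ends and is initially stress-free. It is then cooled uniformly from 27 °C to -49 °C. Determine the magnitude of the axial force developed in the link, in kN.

The ends cannot move, so σ = EαΔT = 146×10³ × 1.7×10⁻⁶ × 76 = 18.86 MPa.
P = AEαΔT = 500 × 146×10³ × 1.7×10⁻⁶ × 76 = 9.432 kN (tensile).

P ≈ 9.43 kN (tensile)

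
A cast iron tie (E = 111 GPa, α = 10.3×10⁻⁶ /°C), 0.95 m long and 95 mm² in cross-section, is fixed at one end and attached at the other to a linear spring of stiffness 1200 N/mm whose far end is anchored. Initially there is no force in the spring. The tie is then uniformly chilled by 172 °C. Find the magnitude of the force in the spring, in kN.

The unrestrained thermal change is αΔT L = 10.3×10⁻⁶ × 172 × 950 = 1.683 mm.
With a force P in the spring, the elastic change of the tie is PL/(AE) and that of the spring is P/k; compatibility requires their sum to equal δ_free.
P [ L/(AE) + 1/k ] = δ_free → P [ 950/(95×111×10³) + 1/(1200) ] = 1.683.
P = 1.683 / 0.0009234 = 1823 N.

P ≈ 1.82 kN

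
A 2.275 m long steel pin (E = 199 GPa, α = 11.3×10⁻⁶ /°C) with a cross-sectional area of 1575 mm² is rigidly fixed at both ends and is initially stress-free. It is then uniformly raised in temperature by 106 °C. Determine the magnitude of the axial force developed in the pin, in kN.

With zero net strain, σ = E·αΔT = 199 GPa × 11.3×10⁻⁶ × 106 = 238.4 MPa.
Then P = σA = 238.4 × 1575 mm² = 375.4 kN, compressive.

P ≈ 375 kN (compressive)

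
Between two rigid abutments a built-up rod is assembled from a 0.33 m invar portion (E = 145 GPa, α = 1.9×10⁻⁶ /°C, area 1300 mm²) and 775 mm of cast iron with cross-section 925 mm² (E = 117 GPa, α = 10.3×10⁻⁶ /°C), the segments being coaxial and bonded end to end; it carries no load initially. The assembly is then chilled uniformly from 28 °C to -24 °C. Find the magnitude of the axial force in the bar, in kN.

If the supports were absent, the total length change would be Σ αᵢΔT Lᵢ = 1.9×10⁻⁶×52×330 + 10.3×10⁻⁶×52×775 = 0.4477 mm.
The walls prevent any net length change, so an axial force P (same in every segment) develops. Compatibility: P · Σ Lᵢ/(AᵢEᵢ) = δ_free.
Σ Lᵢ/(AᵢEᵢ) = 330/(1300×145×10³) + 775/(925×117×10³) = 8.912×10⁻⁶ mm/N.
Hence P = δ_free / Σ(L/AE) = 0.4477/8.912×10⁻⁶ = 50.24 kN (tensile).

P ≈ 50.2 kN (tensile)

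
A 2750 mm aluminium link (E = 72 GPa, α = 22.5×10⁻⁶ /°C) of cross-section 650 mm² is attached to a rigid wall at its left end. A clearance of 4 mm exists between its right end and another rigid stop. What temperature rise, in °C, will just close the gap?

The gap closes when αΔT L = 4 mm, since the link is still unstressed at that instant.
So ΔT = g/(αL) = 4/(22.5×10⁻⁶ × 2750) = 64.65 °C.

ΔT ≈ 64.6 °C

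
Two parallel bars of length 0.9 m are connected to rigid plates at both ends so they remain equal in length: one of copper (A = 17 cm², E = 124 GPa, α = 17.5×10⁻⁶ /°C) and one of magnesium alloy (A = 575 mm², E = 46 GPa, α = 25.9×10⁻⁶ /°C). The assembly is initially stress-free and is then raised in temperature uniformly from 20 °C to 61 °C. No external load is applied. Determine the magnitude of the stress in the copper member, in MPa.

Both members must finish at the same length. With the larger α, the magnesium alloy tends to over-expand; the plates restrain it, putting the magnesium alloy in compression and the copper in tension. With no external load the two internal forces are equal and opposite, magnitude P.
Compatibility of the two members (thermal + elastic change equal): (α₁ − α₂)ΔT = P·[1/(A₁E₁) + 1/(A₂E₂)].
|α₁ − α₂|·ΔT = 8.4×10⁻⁶ × 41 = 0.0003444.
1/(A₁E₁) + 1/(A₂E₂) = 1/(1700×124×10³) + 1/(575×46×10³) = 4.255×10⁻⁸ N⁻¹.
P = 0.0003444 / 4.255×10⁻⁸ = 8094 N = 8.094 kN.
σ_{copper} = P/A₁ = 8094/1700 = 4.761 MPa, tensile.

σ ≈ 4.76 MPa (tensile)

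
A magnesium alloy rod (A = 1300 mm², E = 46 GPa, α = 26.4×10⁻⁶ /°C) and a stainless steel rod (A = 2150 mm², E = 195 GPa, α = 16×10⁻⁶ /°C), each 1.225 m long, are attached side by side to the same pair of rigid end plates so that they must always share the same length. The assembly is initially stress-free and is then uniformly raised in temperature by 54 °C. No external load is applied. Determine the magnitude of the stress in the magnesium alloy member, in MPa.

σ ≈ 22.6 MPa (compressive)

Both members must finish at the same length. With the larger α, the magnesium alloy tends to over-expand; the plates restrain it, putting the magnesium alloy in compression and the stainless steel in tension. With no external load the two internal forces are equal and opposite, magnitude P.
Setting the final lengths equal and cancelling L: (α₁ − α₂)ΔT = P/(A₁E₁) + P/(A₂E₂).
|α₁ − α₂|·ΔT = 10.4×10⁻⁶ × 54 = 0.0005616.
1/(A₁E₁) + 1/(A₂E₂) = 1/(1300×46×10³) + 1/(2150×195×10³) = 1.911×10⁻⁸ N⁻¹.
So P = 0.0005616 / 1.911×10⁻⁸ = 29.39 kN.
σ_{magnesium alloy} = P/A₁ = 29390/1300 = 22.61 MPa, compressive.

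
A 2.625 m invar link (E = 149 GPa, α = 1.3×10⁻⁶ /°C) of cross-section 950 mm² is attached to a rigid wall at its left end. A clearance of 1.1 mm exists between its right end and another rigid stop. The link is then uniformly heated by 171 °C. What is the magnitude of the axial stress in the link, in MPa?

Unrestrained expansion: δ_free = αΔT L = 1.3×10⁻⁶ × 171 × 2625 = 0.5835 mm.
This is smaller than the 1.1 mm clearance, so the link expands freely without reaching the stop — the stress is zero.

σ ≈ 0 MPa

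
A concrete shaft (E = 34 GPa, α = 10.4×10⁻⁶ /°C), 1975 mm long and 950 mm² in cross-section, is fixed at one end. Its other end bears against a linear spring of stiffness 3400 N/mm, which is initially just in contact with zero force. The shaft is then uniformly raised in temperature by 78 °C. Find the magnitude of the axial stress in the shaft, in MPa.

σ ≈ 4.75 MPa (compressive)

If the spring were absent the shaft would lengthen by αΔT L = 10.4×10⁻⁶ × 78 × 1975 = 1.602 mm.
With a force P in the spring, the elastic change of the shaft is PL/(AE) and that of the spring is P/k; compatibility requires their sum to equal δ_free.
So P = δ_free / [L/(AE) + 1/k] = 1.602 / [ 1975/(950×34×10³) + 1/(3400) ].
P = 1.602 / 0.0003553 = 4510 N.
σ = P/A = 4510/950 = 4.747 MPa.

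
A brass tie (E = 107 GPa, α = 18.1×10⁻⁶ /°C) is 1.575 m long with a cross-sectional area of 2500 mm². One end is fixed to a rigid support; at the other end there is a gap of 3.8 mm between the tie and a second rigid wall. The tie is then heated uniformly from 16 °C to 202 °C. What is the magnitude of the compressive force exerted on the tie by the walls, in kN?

P ≈ 255 kN

Unrestrained expansion: δ_free = αΔT L = 18.1×10⁻⁶ × 186 × 1575 = 5.302 mm.
The gap closes (δ_free > 3.8 mm) and the wall then resists a further 5.302 − 3.8 = 1.502 mm of expansion.
That suppressed elongation corresponds to σ = E·Δ/L = 107×10³ × 1.502/1575 = 102.1 MPa.
Force on the wall = σA = 102.1 × 2500 mm² = 255.2 kN.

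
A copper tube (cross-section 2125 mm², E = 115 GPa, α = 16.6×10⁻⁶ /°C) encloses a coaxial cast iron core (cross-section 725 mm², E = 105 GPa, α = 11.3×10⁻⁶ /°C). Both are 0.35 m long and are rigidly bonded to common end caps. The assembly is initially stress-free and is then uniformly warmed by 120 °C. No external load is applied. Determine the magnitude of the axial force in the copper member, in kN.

P ≈ 36.9 kN (compressive in the copper)

Both members must finish at the same length. With the larger α, the copper tends to over-expand; the plates restrain it, putting the copper in compression and the cast iron in tension. With no external load the two internal forces are equal and opposite, magnitude P.
Equating the net (thermal + elastic) strains gives |α₁ − α₂|·ΔT = P·[1/(A₁E₁) + 1/(A₂E₂)].
|α₁ − α₂|·ΔT = 5.3×10⁻⁶ × 120 = 0.000636.
1/(A₁E₁) + 1/(A₂E₂) = 1/(2125×115×10³) + 1/(725×105×10³) = 1.723×10⁻⁸ N⁻¹.
So P = 0.000636 / 1.723×10⁻⁸ = 36.92 kN.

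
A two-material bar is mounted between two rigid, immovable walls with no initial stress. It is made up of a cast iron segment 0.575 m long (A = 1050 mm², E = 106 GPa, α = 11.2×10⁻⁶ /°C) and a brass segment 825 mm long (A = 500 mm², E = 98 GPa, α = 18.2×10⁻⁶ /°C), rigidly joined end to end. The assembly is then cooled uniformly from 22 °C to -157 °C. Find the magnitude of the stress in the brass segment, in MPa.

Free thermal contraction of the whole bar: Σ αᵢΔT Lᵢ = 11.2×10⁻⁶×179×575 + 18.2×10⁻⁶×179×825 = 3.84 mm.
The rigid supports impose zero overall length change; the single axial force P common to all segments must satisfy P Σ Lᵢ/(AᵢEᵢ) = δ_free.
The series flexibility is Σ Lᵢ/(AᵢEᵢ) = 575/(1050×106×10³) + 825/(500×98×10³) = 2.2×10⁻⁵ mm/N.
Hence P = δ_free / Σ(L/AE) = 3.84/2.2×10⁻⁵ = 174.5 kN (tensile).
σ_{brass} = P / A = 174500 / 500 = 349.1 MPa.

σ ≈ 349 MPa (tensile)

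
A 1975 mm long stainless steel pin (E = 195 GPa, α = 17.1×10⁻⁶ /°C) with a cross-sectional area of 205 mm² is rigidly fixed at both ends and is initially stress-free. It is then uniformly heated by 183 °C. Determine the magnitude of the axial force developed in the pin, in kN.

P ≈ 125 kN (compressive)

With zero net strain, σ = E·αΔT = 195 GPa × 17.1×10⁻⁶ × 183 = 610.2 MPa.
P = AEαΔT = 205 × 195×10³ × 17.1×10⁻⁶ × 183 = 125.1 kN (compressive).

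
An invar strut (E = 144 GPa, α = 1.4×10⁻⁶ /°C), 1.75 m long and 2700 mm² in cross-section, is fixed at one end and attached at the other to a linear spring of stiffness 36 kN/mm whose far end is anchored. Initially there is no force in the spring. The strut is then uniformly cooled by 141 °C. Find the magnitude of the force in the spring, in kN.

P ≈ 10.7 kN

Free thermal contraction: δ_free = αΔT L = 1.4×10⁻⁶ × 141 × 1750 = 0.3454 mm.
With a force P in the spring, the elastic change of the strut is PL/(AE) and that of the spring is P/k; compatibility requires their sum to equal δ_free.
So P = δ_free / [L/(AE) + 1/k] = 0.3454 / [ 1750/(2700×144×10³) + 1/(36×10³) ].
P = 0.3454 / 3.228×10⁻⁵ = 10700 N.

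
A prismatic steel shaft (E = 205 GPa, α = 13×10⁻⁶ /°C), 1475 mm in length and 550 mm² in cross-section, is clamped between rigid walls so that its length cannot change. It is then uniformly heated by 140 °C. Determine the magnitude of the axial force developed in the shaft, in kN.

P ≈ 205 kN (compressive)

The ends cannot move, so σ = EαΔT = 205×10³ × 13×10⁻⁶ × 140 = 373.1 MPa.
Then P = σA = 373.1 × 550 mm² = 205.2 kN, compressive.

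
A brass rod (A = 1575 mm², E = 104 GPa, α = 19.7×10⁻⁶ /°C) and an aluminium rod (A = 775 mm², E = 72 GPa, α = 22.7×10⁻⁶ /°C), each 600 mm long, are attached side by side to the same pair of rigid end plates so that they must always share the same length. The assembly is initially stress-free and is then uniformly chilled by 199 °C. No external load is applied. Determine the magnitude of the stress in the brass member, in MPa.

The aluminium has the larger α, so on cooling it would change length more than the brass if both were free. The rigid plates force a common final length, so the aluminium is put into tension and the brass into compression, with equal and opposite forces P (no external load).
Compatibility of the two members (thermal + elastic change equal): (α₁ − α₂)ΔT = P·[1/(A₁E₁) + 1/(A₂E₂)].
|α₁ − α₂|·ΔT = 3×10⁻⁶ × 199 = 0.000597.
1/(A₁E₁) + 1/(A₂E₂) = 1/(1575×104×10³) + 1/(775×72×10³) = 2.403×10⁻⁸ N⁻¹.
P = 0.000597 / 2.403×10⁻⁸ = 24850 N = 24.85 kN.
σ_{brass} = P/A₁ = 24850/1575 = 15.78 MPa, compressive.

σ ≈ 15.8 MPa (compressive)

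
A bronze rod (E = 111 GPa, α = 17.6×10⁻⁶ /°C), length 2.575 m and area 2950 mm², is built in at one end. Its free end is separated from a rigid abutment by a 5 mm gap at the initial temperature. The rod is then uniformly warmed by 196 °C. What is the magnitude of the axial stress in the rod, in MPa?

σ ≈ 167 MPa (compressive)

Free thermal elongation = αΔT L = 17.6×10⁻⁶ × 196 × 2575 = 8.883 mm.
This exceeds the 5 mm gap, so the wall pushes back. The portion of expansion that must be recovered elastically is δ_free − gap = 8.883 − 5 = 3.883 mm.
Compatibility: PL/(AE) = 3.883 mm, so σ = P/A = E × (3.883/2575) = 167.4 MPa.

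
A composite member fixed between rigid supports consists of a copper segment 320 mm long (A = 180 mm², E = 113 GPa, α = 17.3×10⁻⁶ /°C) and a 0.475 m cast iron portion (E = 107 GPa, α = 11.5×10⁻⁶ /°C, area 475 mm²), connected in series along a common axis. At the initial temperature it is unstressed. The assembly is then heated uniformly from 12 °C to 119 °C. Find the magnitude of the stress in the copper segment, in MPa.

σ ≈ 261 MPa (compressive)

With the walls removed the bar would change length by δ_free = Σ αᵢΔT Lᵢ = 17.3×10⁻⁶×107×320 + 11.5×10⁻⁶×107×475 = 1.177 mm.
Since the ends are fixed, an axial force P builds up, equal in every segment, with P · Σ Lᵢ/(AᵢEᵢ) = δ_free.
The series flexibility is Σ Lᵢ/(AᵢEᵢ) = 320/(180×113×10³) + 475/(475×107×10³) = 2.508×10⁻⁵ mm/N.
So P = 1.177 / 2.508×10⁻⁵ = 46.93 kN, compressive.
σ_{copper} = P / A = 46930 / 180 = 260.7 MPa.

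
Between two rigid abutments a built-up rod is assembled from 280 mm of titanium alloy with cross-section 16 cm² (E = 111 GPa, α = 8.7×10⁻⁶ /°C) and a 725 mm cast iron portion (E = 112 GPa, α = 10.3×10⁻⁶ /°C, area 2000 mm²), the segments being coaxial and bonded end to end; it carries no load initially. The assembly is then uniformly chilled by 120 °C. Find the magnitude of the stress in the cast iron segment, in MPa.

With the walls removed the bar would change length by δ_free = Σ αᵢΔT Lᵢ = 8.7×10⁻⁶×120×280 + 10.3×10⁻⁶×120×725 = 1.188 mm.
The walls prevent any net length change, so an axial force P (same in every segment) develops. Compatibility: P · Σ Lᵢ/(AᵢEᵢ) = δ_free.
The series flexibility is Σ Lᵢ/(AᵢEᵢ) = 280/(1600×111×10³) + 725/(2000×112×10³) = 4.813×10⁻⁶ mm/N.
Hence P = δ_free / Σ(L/AE) = 1.188/4.813×10⁻⁶ = 246.9 kN (tensile).
σ_{cast iron} = P / A = 246900 / 2000 = 123.5 MPa.

σ ≈ 123 MPa (tensile)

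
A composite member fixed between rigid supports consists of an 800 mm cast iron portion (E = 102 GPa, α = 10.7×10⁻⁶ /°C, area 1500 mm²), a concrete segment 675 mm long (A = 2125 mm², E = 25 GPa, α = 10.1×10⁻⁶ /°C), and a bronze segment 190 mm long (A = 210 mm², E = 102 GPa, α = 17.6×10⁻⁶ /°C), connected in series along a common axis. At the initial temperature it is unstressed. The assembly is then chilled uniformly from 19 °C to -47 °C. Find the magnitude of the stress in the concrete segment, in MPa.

With the walls removed the bar would change length by δ_free = Σ αᵢΔT Lᵢ = 10.7×10⁻⁶×66×800 + 10.1×10⁻⁶×66×675 + 17.6×10⁻⁶×66×190 = 1.236 mm.
Since the ends are fixed, an axial force P builds up, equal in every segment, with P · Σ Lᵢ/(AᵢEᵢ) = δ_free.
The series flexibility is Σ Lᵢ/(AᵢEᵢ) = 800/(1500×102×10³) + 675/(2125×25×10³) + 190/(210×102×10³) = 2.68×10⁻⁵ mm/N.
P = 1.236 / 2.68×10⁻⁵ = 46100 N = 46.1 kN, tensile.
σ_{concrete} = P / A = 46100 / 2125 = 21.69 MPa.

σ ≈ 21.7 MPa (tensile)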